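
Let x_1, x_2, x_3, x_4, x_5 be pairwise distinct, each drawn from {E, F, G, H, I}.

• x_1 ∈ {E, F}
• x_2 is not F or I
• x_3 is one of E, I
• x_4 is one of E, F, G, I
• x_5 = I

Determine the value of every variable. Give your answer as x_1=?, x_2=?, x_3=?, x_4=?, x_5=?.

x_5's domain is down to {I}, so x_5 = I. Remove I from x_3, x_4.
x_3's domain is down to {E}, so x_3 = E. Eliminate E elsewhere: x_1, x_2, x_4.
x_1 has just one choice, so x_1 = F. Strike F from x_4.
That leaves x_4 = G. Strike G from x_2.
x_2's domain is down to {H}, so x_2 = H.

x_1=F, x_2=H, x_3=E, x_4=G, x_5=I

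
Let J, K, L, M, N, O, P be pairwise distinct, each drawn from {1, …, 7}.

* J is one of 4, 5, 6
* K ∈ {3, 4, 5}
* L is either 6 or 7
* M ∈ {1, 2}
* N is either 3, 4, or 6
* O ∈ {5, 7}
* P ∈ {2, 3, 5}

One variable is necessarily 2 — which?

The 7 variables together cover exactly {1, 2, 3, 4, 5, 6, 7} — 7 values for 7 variables — and 1 appears only in M's list, so M = 1.
The 6 still-open variables together cover exactly {2, 3, 4, 5, 6, 7} — 6 values for 6 variables — and 2 appears only in P's list, so P = 2.

P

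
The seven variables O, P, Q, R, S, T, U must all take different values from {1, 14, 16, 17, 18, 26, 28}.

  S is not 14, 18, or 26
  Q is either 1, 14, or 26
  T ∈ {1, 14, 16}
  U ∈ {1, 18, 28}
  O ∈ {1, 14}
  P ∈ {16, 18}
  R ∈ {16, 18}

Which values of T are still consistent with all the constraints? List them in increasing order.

1, 14

The 7 variables together cover exactly {1, 14, 16, 17, 18, 26, 28} — 7 values for 7 variables — and 17 appears only in S's list, so S = 17.
The 6 still-open variables together cover exactly {1, 14, 16, 18, 26, 28} — 6 values for 6 variables — and 26 appears only in Q's list, so Q = 26.
Among the 5 still-open variables, 28 fits only U (and all 5 values in {1, 14, 16, 18, 28} must be used), so U = 28.
P and R share exactly the 2 values {16, 18}; by pigeonhole those values go to them, so strike 16, 18 from T.
No further eliminations apply; T can still be any of 1, 14.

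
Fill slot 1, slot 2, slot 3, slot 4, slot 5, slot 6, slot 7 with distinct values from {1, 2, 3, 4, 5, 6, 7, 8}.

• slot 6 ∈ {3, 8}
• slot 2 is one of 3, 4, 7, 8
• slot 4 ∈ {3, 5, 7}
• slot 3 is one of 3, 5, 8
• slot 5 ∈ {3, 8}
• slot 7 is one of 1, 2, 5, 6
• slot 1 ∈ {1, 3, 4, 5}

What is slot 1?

The 2 variables slot 5 and slot 6 are confined to {3, 8}, which locks those values in; drop them from slot 1, slot 2, slot 3, slot 4.
slot 3 must be 5 (only option left). So slot 1, slot 4, slot 7 can't be 5.
slot 4's domain is down to {7}, so slot 4 = 7. So slot 2 can't be 7.
slot 2 has just one choice, so slot 2 = 4. Eliminate 4 elsewhere: slot 1.
So slot 1 = 1.

1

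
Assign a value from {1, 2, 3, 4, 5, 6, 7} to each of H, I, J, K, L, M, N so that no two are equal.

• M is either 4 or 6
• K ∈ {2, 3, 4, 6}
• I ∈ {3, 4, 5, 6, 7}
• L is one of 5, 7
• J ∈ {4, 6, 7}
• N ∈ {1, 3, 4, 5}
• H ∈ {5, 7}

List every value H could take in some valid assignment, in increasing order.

5, 7

Among the 7 variables, 1 fits only N (and all 7 values in {1, 2, 3, 4, 5, 6, 7} must be used), so N = 1.
The 6 still-open variables draw from only 6 values {2, 3, 4, 5, 6, 7}, so each is used; only K can be 2, hence K = 2.
The 5 still-open variables together cover exactly {3, 4, 5, 6, 7} — 5 values for 5 variables — and 3 appears only in I's list, so I = 3.
The 2 variables H and L are confined to {5, 7}, which locks those values in; drop them from J.
No further eliminations apply; H can still be any of 5, 7.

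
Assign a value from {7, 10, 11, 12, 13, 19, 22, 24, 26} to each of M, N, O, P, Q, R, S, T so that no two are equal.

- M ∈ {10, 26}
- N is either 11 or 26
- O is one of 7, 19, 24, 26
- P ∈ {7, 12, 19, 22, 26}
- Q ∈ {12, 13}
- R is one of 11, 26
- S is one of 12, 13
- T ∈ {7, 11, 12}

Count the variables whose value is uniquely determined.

2

The 2 variables N and R are confined to {11, 26}, which locks those values in; drop them from M, O, P, T.
M must be 10 (only option left).
Q and S share exactly the 2 values {12, 13}; by pigeonhole those values go to them, so strike 12, 13 from P, T.
That leaves T = 7. Strike 7 from O, P.
Determined: M=10, T=7. The other variables each still have more than one consistent value. That makes 2.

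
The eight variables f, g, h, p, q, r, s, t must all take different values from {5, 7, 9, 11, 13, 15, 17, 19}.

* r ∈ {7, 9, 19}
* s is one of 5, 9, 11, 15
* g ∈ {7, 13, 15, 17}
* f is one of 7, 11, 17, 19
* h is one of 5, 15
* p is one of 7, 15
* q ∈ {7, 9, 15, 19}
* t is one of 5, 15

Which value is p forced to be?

Among the 8 variables, 13 fits only g (and all 8 values in {5, 7, 9, 11, 13, 15, 17, 19} must be used), so g = 13.
The 7 still-open variables together cover exactly {5, 7, 9, 11, 15, 17, 19} — 7 values for 7 variables — and 17 appears only in f's list, so f = 17.
Among the 6 still-open variables, 11 fits only s (and all 6 values in {5, 7, 9, 11, 15, 19} must be used), so s = 11.
The 2 variables h and t are confined to {5, 15}, which locks those values in; drop them from p, q.
So p = 7.

7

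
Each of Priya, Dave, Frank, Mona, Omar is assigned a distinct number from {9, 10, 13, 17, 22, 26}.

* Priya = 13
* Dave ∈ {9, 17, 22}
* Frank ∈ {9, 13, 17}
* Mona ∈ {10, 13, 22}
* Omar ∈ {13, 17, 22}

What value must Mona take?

10

Priya has just one choice, so Priya = 13. Remove 13 from Frank, Mona, Omar.
Among the 4 still-open variables, 10 fits only Mona (and all 4 values in {9, 10, 17, 22} must be used), so Mona = 10.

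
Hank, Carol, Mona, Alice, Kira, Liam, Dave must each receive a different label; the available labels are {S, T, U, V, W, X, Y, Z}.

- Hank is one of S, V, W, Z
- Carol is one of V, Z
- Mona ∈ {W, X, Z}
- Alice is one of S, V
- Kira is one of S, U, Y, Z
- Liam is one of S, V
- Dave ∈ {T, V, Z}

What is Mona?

X

Alice and Liam between them cover only {S, V} — a naked pair. Remove those values from Hank, Carol, Kira, Dave.
Carol has just one choice, so Carol = Z. So Hank, Mona, Kira, Dave can't be Z.
Dave's domain is down to {T}, so Dave = T.
Hank's domain is down to {W}, so Hank = W. Remove W from Mona.
So Mona = X.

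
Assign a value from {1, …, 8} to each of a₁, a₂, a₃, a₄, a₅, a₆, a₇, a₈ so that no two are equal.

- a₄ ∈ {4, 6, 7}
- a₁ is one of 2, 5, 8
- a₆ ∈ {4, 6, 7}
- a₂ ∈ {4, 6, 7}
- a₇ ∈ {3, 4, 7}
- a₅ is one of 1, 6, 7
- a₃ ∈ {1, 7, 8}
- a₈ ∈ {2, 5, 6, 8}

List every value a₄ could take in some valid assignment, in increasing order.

4, 6, 7

The 8 variables together cover exactly {1, 2, 3, 4, 5, 6, 7, 8} — 8 values for 8 variables — and 3 appears only in a₇'s list, so a₇ = 3.
a₂, a₄, a₆ share exactly the 3 values {4, 6, 7}; by pigeonhole those values go to them, so strike 4, 6, 7 from a₃, a₅, a₈.
a₅ has just one choice, so a₅ = 1. Strike 1 from a₃.
a₃'s domain is down to {8}, so a₃ = 8. So a₁, a₈ can't be 8.
No further eliminations apply; a₄ can still be any of 4, 6, 7.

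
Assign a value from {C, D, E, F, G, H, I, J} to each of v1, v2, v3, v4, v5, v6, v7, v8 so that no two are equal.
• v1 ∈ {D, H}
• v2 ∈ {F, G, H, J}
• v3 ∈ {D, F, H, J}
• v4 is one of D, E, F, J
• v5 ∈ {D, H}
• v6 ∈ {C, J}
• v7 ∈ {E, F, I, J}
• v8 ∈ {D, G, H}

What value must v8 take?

The 8 variables together cover exactly {C, D, E, F, G, H, I, J} — 8 values for 8 variables — and C appears only in v6's list, so v6 = C.
The 7 still-open variables together cover exactly {D, E, F, G, H, I, J} — 7 values for 7 variables — and I appears only in v7's list, so v7 = I.
Among the 6 still-open variables, E fits only v4 (and all 6 values in {D, E, F, G, H, J} must be used), so v4 = E.
v1 and v5 between them cover only {D, H} — a naked pair. Remove those values from v2, v3, v8.
So v8 = G.

G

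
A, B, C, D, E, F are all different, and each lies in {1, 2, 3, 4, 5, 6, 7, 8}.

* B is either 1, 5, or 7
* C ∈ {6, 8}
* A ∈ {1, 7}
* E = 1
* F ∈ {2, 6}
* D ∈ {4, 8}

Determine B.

E must be 1 (only option left). Eliminate 1 elsewhere: A, B.
A's domain is down to {7}, so A = 7. Eliminate 7 elsewhere: B.
So B = 5.

5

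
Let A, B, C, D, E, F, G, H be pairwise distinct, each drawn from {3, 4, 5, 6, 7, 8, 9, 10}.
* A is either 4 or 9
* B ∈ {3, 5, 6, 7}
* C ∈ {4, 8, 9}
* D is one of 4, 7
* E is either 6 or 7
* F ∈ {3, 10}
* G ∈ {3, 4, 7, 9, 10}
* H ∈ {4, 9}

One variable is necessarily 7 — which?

The 8 variables together cover exactly {3, 4, 5, 6, 7, 8, 9, 10} — 8 values for 8 variables — and 5 appears only in B's list, so B = 5.
The 7 still-open variables draw from only 7 values {3, 4, 6, 7, 8, 9, 10}, so each is used; only E can be 6, hence E = 6.
The 6 still-open variables draw from only 6 values {3, 4, 7, 8, 9, 10}, so each is used; only C can be 8, hence C = 8.
A and H share exactly the 2 values {4, 9}; by pigeonhole those values go to them, so strike 4, 9 from D, G.
So 7 goes to D.

D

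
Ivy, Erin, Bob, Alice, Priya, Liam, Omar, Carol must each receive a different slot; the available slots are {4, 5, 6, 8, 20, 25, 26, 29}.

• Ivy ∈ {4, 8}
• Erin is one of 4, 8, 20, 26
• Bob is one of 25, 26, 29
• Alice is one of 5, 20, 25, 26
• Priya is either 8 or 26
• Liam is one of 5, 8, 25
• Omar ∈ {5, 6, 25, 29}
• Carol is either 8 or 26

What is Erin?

20

The 8 variables together cover exactly {4, 5, 6, 8, 20, 25, 26, 29} — 8 values for 8 variables — and 6 appears only in Omar's list, so Omar = 6.
Among the 7 still-open variables, 29 fits only Bob (and all 7 values in {4, 5, 8, 20, 25, 26, 29} must be used), so Bob = 29.
The 2 variables Priya and Carol are confined to {8, 26}, which locks those values in; drop them from Ivy, Erin, Alice, Liam.
That leaves Ivy = 4. Strike 4 from Erin.
So Erin = 20.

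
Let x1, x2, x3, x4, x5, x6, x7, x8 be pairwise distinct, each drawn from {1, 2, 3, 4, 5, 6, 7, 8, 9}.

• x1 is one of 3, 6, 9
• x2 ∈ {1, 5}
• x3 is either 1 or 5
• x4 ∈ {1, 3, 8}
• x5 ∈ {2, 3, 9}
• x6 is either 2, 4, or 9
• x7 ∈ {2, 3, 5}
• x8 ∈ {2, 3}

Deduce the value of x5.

The 8 variables draw from only 8 values {1, 2, 3, 4, 5, 6, 8, 9}, so each is used; only x6 can be 4, hence x6 = 4.
Among the 7 still-open variables, 6 fits only x1 (and all 7 values in {1, 2, 3, 5, 6, 8, 9} must be used), so x1 = 6.
The 6 still-open variables together cover exactly {1, 2, 3, 5, 8, 9} — 6 values for 6 variables — and 8 appears only in x4's list, so x4 = 8.
The 5 still-open variables together cover exactly {1, 2, 3, 5, 9} — 5 values for 5 variables — and 9 appears only in x5's list, so x5 = 9.

9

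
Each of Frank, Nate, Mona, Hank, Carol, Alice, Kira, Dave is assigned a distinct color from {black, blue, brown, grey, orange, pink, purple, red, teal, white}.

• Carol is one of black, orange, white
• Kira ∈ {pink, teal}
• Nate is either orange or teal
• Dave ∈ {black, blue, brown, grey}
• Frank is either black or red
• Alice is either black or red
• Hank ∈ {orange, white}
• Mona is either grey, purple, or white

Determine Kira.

Frank and Alice share exactly the 2 values {black, red}; by pigeonhole those values go to them, so strike black, red from Carol, Dave.
The 2 variables Hank and Carol are confined to {orange, white}, which locks those values in; drop them from Nate, Mona.
Nate has just one choice, so Nate = teal. Remove teal from Kira.
So Kira = pink.

pink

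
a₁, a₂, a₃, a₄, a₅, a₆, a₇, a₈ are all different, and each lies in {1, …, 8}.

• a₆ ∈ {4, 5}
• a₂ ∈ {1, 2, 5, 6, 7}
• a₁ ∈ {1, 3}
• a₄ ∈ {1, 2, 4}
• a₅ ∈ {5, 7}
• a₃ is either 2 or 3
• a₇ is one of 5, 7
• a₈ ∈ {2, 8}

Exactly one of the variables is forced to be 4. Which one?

a₆

Among the 8 variables, 6 fits only a₂ (and all 8 values in {1, 2, 3, 4, 5, 6, 7, 8} must be used), so a₂ = 6.
The 7 still-open variables together cover exactly {1, 2, 3, 4, 5, 7, 8} — 7 values for 7 variables — and 8 appears only in a₈'s list, so a₈ = 8.
a₅ and a₇ between them cover only {5, 7} — a naked pair. Remove those values from a₆.
So 4 goes to a₆.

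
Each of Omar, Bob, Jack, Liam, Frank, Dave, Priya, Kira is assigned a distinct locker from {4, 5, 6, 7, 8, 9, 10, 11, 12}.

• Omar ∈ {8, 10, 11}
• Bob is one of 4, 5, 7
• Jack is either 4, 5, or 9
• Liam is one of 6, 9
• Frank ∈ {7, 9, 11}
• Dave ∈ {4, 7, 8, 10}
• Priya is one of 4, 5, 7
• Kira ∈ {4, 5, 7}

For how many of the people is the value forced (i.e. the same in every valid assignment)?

The 8 variables draw from only 8 values {4, 5, 6, 7, 8, 9, 10, 11}, so each is used; only Liam can be 6, hence Liam = 6.
Bob, Priya, Kira share exactly the 3 values {4, 5, 7}; by pigeonhole those values go to them, so strike 4, 5, 7 from Jack, Frank, Dave.
Jack's domain is down to {9}, so Jack = 9. Strike 9 from Frank.
That leaves Frank = 11. Eliminate 11 elsewhere: Omar.
Determined: Jack=9, Liam=6, Frank=11. The other people each still have more than one consistent value. That makes 3.

3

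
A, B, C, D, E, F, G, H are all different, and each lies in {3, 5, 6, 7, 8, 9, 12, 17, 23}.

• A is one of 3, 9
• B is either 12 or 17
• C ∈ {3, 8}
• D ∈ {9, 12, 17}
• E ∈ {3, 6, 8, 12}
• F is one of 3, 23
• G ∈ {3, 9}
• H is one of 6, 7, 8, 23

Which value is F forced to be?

23

The 8 variables together cover exactly {3, 6, 7, 8, 9, 12, 17, 23} — 8 values for 8 variables — and 7 appears only in H's list, so H = 7.
The 7 still-open variables draw from only 7 values {3, 6, 8, 9, 12, 17, 23}, so each is used; only E can be 6, hence E = 6.
Among the 6 still-open variables, 8 fits only C (and all 6 values in {3, 8, 9, 12, 17, 23} must be used), so C = 8.
The 5 still-open variables draw from only 5 values {3, 9, 12, 17, 23}, so each is used; only F can be 23, hence F = 23.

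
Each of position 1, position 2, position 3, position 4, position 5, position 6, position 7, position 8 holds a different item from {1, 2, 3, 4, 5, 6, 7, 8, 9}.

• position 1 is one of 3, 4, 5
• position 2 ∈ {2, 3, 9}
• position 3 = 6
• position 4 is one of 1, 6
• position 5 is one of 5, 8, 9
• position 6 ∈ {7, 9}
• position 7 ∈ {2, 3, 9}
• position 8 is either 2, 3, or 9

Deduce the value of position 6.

position 3 has just one choice, so position 3 = 6. So position 4 can't be 6.
position 4 has just one choice, so position 4 = 1.
The 3 variables position 2, position 7, position 8 are confined to {2, 3, 9}, which locks those values in; drop them from position 1, position 5, position 6.
So position 6 = 7.

7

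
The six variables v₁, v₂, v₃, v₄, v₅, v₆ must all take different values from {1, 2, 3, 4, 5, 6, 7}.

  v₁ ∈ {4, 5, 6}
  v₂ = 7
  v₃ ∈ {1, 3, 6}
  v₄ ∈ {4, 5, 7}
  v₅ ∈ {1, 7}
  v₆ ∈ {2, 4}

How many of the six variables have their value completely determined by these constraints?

2

v₂'s domain is down to {7}, so v₂ = 7. Remove 7 from v₄, v₅.
That leaves v₅ = 1. Eliminate 1 elsewhere: v₃.
Determined: v₂=7, v₅=1. The other variables each still have more than one consistent value. That makes 2.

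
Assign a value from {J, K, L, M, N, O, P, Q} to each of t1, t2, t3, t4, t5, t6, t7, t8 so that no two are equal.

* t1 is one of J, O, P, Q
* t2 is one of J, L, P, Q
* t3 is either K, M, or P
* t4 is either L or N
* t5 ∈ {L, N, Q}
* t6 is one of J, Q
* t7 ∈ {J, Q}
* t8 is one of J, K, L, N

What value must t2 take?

P

The 8 variables together cover exactly {J, K, L, M, N, O, P, Q} — 8 values for 8 variables — and M appears only in t3's list, so t3 = M.
The 7 still-open variables together cover exactly {J, K, L, N, O, P, Q} — 7 values for 7 variables — and K appears only in t8's list, so t8 = K.
The 6 still-open variables together cover exactly {J, L, N, O, P, Q} — 6 values for 6 variables — and O appears only in t1's list, so t1 = O.
The 5 still-open variables draw from only 5 values {J, L, N, P, Q}, so each is used; only t2 can be P, hence t2 = P.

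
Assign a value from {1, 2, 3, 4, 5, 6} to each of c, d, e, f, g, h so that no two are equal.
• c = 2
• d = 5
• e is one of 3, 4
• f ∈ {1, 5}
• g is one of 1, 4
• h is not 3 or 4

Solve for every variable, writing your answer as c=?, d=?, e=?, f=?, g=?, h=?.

c=2, d=5, e=3, f=1, g=4, h=6

c has just one choice, so c = 2. Eliminate 2 elsewhere: h.
d's domain is down to {5}, so d = 5. Eliminate 5 elsewhere: f, h.
f must be 1 (only option left). So g, h can't be 1.
g's domain is down to {4}, so g = 4. Eliminate 4 elsewhere: e.
That leaves h = 6.
e must be 3 (only option left).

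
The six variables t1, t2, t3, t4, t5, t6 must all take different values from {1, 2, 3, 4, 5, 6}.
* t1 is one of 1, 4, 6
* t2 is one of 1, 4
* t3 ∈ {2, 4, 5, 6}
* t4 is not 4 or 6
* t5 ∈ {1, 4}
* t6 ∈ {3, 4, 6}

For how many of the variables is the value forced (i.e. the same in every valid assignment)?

t2 and t5 share exactly the 2 values {1, 4}; by pigeonhole those values go to them, so strike 1, 4 from t1, t3, t4, t6.
That leaves t1 = 6. Eliminate 6 elsewhere: t3, t6.
That leaves t6 = 3. So t4 can't be 3.
Determined: t1=6, t6=3. The other variables each still have more than one consistent value. That makes 2.

2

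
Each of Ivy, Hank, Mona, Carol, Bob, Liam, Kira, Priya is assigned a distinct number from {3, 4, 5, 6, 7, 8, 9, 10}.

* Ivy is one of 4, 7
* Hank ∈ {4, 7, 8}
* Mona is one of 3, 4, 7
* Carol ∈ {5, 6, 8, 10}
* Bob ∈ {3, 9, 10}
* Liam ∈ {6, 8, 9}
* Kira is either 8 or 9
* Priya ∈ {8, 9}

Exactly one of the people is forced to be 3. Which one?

The 8 variables together cover exactly {3, 4, 5, 6, 7, 8, 9, 10} — 8 values for 8 variables — and 5 appears only in Carol's list, so Carol = 5.
Among the 7 still-open variables, 6 fits only Liam (and all 7 values in {3, 4, 6, 7, 8, 9, 10} must be used), so Liam = 6.
The 6 still-open variables draw from only 6 values {3, 4, 7, 8, 9, 10}, so each is used; only Bob can be 10, hence Bob = 10.
The 5 still-open variables together cover exactly {3, 4, 7, 8, 9} — 5 values for 5 variables — and 3 appears only in Mona's list, so Mona = 3.

Mona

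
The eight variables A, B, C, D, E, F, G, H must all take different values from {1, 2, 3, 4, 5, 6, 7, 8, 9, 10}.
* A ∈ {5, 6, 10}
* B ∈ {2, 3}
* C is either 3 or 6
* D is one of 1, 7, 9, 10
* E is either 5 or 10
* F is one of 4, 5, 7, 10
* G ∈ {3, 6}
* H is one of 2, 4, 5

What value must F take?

C and G between them cover only {3, 6} — a naked pair. Remove those values from A, B.
B's domain is down to {2}, so B = 2. So H can't be 2.
The 2 variables A and E are confined to {5, 10}, which locks those values in; drop them from D, F, H.
H has just one choice, so H = 4. Eliminate 4 elsewhere: F.
So F = 7.

7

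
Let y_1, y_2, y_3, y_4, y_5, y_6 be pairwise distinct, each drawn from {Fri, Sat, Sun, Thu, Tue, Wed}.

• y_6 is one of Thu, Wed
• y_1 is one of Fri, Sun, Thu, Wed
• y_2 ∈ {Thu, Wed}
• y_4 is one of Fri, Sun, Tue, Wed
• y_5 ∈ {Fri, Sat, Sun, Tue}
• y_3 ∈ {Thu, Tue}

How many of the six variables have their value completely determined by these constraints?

2

Among the 6 variables, Sat fits only y_5 (and all 6 values in {Fri, Sat, Sun, Thu, Tue, Wed} must be used), so y_5 = Sat.
The 2 variables y_2 and y_6 are confined to {Thu, Wed}, which locks those values in; drop them from y_1, y_3, y_4.
y_3 must be Tue (only option left). Strike Tue from y_4.
Determined: y_3=Tue, y_5=Sat. The other variables each still have more than one consistent value. That makes 2.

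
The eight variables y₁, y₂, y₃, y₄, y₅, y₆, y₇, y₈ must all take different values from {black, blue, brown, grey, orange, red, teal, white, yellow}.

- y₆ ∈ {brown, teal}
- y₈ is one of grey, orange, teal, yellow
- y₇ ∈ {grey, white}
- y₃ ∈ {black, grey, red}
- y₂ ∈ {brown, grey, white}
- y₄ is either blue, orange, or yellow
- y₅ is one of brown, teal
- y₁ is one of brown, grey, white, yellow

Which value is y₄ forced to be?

blue

y₅ and y₆ share exactly the 2 values {brown, teal}; by pigeonhole those values go to them, so strike brown, teal from y₁, y₂, y₈.
The 2 variables y₂ and y₇ are confined to {grey, white}, which locks those values in; drop them from y₁, y₃, y₈.
y₁ has just one choice, so y₁ = yellow. Eliminate yellow elsewhere: y₄, y₈.
y₈'s domain is down to {orange}, so y₈ = orange. Strike orange from y₄.
So y₄ = blue.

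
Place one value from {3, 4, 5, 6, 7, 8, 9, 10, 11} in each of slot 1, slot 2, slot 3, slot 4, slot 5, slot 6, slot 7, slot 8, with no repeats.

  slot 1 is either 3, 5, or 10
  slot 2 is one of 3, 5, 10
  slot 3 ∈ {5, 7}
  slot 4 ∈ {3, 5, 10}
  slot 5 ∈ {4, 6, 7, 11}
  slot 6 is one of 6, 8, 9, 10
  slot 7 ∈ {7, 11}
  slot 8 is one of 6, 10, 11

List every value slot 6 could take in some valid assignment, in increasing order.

slot 1, slot 2, slot 4 between them cover only {3, 5, 10} — a naked triple. Remove those values from slot 3, slot 6, slot 8.
slot 3's domain is down to {7}, so slot 3 = 7. So slot 5, slot 7 can't be 7.
That leaves slot 7 = 11. Remove 11 from slot 5, slot 8.
slot 8 must be 6 (only option left). Eliminate 6 elsewhere: slot 5, slot 6.
slot 5 has just one choice, so slot 5 = 4.
No further eliminations apply; slot 6 can still be any of 8, 9.

8, 9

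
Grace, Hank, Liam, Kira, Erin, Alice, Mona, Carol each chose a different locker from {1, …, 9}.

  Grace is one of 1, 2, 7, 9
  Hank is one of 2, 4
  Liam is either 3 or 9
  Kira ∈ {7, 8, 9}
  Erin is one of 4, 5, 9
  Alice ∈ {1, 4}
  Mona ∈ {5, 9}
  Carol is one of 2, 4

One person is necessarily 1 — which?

Alice

Among the 8 variables, 3 fits only Liam (and all 8 values in {1, 2, 3, 4, 5, 7, 8, 9} must be used), so Liam = 3.
The 7 still-open variables draw from only 7 values {1, 2, 4, 5, 7, 8, 9}, so each is used; only Kira can be 8, hence Kira = 8.
The 6 still-open variables together cover exactly {1, 2, 4, 5, 7, 9} — 6 values for 6 variables — and 7 appears only in Grace's list, so Grace = 7.
The 5 still-open variables draw from only 5 values {1, 2, 4, 5, 9}, so each is used; only Alice can be 1, hence Alice = 1.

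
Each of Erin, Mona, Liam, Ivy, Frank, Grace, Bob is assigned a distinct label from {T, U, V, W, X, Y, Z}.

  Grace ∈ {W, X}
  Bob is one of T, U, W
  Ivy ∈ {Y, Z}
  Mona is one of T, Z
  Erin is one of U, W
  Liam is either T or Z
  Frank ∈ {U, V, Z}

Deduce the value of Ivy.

Y

Among the 7 variables, V fits only Frank (and all 7 values in {T, U, V, W, X, Y, Z} must be used), so Frank = V.
The 6 still-open variables draw from only 6 values {T, U, W, X, Y, Z}, so each is used; only Grace can be X, hence Grace = X.
The 5 still-open variables together cover exactly {T, U, W, Y, Z} — 5 values for 5 variables — and Y appears only in Ivy's list, so Ivy = Y.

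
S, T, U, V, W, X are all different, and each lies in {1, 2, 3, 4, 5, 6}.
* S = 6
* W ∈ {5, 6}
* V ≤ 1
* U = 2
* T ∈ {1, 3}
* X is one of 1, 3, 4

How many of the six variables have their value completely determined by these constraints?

6

S must be 6 (only option left). Remove 6 from W.
U must be 2 (only option left).
That leaves V = 1. Strike 1 from T, X.
W has just one choice, so W = 5.
T must be 3 (only option left). Eliminate 3 elsewhere: X.
That leaves X = 4.
Every variable is fixed: S=6, T=3, U=2, V=1, W=5, X=4. That makes 6.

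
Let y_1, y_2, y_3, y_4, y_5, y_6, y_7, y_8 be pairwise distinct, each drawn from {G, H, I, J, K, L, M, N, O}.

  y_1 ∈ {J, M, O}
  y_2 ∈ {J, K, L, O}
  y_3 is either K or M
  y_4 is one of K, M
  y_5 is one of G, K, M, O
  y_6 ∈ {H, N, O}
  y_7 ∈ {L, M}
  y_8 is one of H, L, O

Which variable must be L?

y_7

Among the 8 variables, G fits only y_5 (and all 8 values in {G, H, J, K, L, M, N, O} must be used), so y_5 = G.
The 7 still-open variables draw from only 7 values {H, J, K, L, M, N, O}, so each is used; only y_6 can be N, hence y_6 = N.
Among the 6 still-open variables, H fits only y_8 (and all 6 values in {H, J, K, L, M, O} must be used), so y_8 = H.
y_3 and y_4 between them cover only {K, M} — a naked pair. Remove those values from y_1, y_2, y_7.
So L goes to y_7.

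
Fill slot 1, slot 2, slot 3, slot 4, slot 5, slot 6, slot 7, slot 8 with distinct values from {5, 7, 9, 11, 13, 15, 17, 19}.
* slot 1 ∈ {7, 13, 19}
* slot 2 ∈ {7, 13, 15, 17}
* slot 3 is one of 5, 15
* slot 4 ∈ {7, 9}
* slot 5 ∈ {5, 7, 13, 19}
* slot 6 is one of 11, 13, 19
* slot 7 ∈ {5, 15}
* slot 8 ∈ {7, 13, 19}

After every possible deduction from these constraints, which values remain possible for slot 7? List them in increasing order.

5, 15

The 8 variables draw from only 8 values {5, 7, 9, 11, 13, 15, 17, 19}, so each is used; only slot 4 can be 9, hence slot 4 = 9.
Among the 7 still-open variables, 11 fits only slot 6 (and all 7 values in {5, 7, 11, 13, 15, 17, 19} must be used), so slot 6 = 11.
The 6 still-open variables together cover exactly {5, 7, 13, 15, 17, 19} — 6 values for 6 variables — and 17 appears only in slot 2's list, so slot 2 = 17.
slot 3 and slot 7 share exactly the 2 values {5, 15}; by pigeonhole those values go to them, so strike 5, 15 from slot 5.
No further eliminations apply; slot 7 can still be any of 5, 15.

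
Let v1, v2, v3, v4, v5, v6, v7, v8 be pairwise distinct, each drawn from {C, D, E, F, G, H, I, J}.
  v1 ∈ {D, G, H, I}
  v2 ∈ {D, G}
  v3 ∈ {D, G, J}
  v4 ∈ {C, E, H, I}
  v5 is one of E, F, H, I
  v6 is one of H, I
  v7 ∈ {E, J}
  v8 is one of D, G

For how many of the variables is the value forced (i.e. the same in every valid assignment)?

Among the 8 variables, C fits only v4 (and all 8 values in {C, D, E, F, G, H, I, J} must be used), so v4 = C.
The 7 still-open variables together cover exactly {D, E, F, G, H, I, J} — 7 values for 7 variables — and F appears only in v5's list, so v5 = F.
Among the 6 still-open variables, E fits only v7 (and all 6 values in {D, E, G, H, I, J} must be used), so v7 = E.
The 5 still-open variables draw from only 5 values {D, G, H, I, J}, so each is used; only v3 can be J, hence v3 = J.
v2 and v8 share exactly the 2 values {D, G}; by pigeonhole those values go to them, so strike D, G from v1.
Determined: v3=J, v4=C, v5=F, v7=E. The other variables each still have more than one consistent value. That makes 4.

4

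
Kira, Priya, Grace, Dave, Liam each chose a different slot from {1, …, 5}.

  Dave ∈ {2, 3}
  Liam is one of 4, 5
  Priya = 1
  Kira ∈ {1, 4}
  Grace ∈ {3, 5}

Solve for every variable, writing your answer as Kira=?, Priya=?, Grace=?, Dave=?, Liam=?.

Priya has just one choice, so Priya = 1. So Kira can't be 1.
That leaves Kira = 4. So Liam can't be 4.
Liam's domain is down to {5}, so Liam = 5. Remove 5 from Grace.
Grace's domain is down to {3}, so Grace = 3. So Dave can't be 3.
Dave must be 2 (only option left).

Kira=4, Priya=1, Grace=3, Dave=2, Liam=5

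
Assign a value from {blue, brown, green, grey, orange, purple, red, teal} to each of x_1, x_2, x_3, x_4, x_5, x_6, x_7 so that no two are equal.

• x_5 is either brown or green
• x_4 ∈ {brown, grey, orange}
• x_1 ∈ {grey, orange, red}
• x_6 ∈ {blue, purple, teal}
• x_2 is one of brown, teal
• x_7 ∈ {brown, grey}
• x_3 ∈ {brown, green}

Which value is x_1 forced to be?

red

x_3 and x_5 share exactly the 2 values {brown, green}; by pigeonhole those values go to them, so strike brown, green from x_2, x_4, x_7.
x_2 must be teal (only option left). Eliminate teal elsewhere: x_6.
x_7 has just one choice, so x_7 = grey. Strike grey from x_1, x_4.
That leaves x_4 = orange. Strike orange from x_1.
So x_1 = red.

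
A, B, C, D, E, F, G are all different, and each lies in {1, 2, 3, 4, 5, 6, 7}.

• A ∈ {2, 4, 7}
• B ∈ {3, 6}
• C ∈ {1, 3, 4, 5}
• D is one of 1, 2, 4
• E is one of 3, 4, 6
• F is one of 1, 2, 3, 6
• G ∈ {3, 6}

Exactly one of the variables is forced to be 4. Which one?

E

Among the 7 variables, 5 fits only C (and all 7 values in {1, 2, 3, 4, 5, 6, 7} must be used), so C = 5.
Among the 6 still-open variables, 7 fits only A (and all 6 values in {1, 2, 3, 4, 6, 7} must be used), so A = 7.
B and G between them cover only {3, 6} — a naked pair. Remove those values from E, F.
So 4 goes to E.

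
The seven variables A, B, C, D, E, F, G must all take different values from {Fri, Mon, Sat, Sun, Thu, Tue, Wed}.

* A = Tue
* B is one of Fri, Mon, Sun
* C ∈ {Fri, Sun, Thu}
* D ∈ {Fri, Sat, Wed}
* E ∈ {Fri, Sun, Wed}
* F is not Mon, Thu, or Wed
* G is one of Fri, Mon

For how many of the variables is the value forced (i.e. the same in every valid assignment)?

A must be Tue (only option left). Strike Tue from F.
The 6 still-open variables together cover exactly {Fri, Mon, Sat, Sun, Thu, Wed} — 6 values for 6 variables — and Thu appears only in C's list, so C = Thu.
Determined: A=Tue, C=Thu. The other variables each still have more than one consistent value. That makes 2.

2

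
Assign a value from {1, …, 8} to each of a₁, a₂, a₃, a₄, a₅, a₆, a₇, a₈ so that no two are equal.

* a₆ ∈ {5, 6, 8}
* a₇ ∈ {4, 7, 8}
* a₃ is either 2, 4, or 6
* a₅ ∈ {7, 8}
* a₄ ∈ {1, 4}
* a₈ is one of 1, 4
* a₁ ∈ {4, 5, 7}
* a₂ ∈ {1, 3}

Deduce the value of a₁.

The 8 variables together cover exactly {1, 2, 3, 4, 5, 6, 7, 8} — 8 values for 8 variables — and 2 appears only in a₃'s list, so a₃ = 2.
The 7 still-open variables together cover exactly {1, 3, 4, 5, 6, 7, 8} — 7 values for 7 variables — and 3 appears only in a₂'s list, so a₂ = 3.
The 6 still-open variables draw from only 6 values {1, 4, 5, 6, 7, 8}, so each is used; only a₆ can be 6, hence a₆ = 6.
Among the 5 still-open variables, 5 fits only a₁ (and all 5 values in {1, 4, 5, 7, 8} must be used), so a₁ = 5.

5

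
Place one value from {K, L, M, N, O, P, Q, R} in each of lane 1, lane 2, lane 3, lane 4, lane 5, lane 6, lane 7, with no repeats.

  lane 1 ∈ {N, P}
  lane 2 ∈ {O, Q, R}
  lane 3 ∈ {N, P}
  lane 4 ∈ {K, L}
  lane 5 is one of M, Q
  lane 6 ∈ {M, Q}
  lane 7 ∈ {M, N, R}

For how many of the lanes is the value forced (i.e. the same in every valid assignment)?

2

lane 1 and lane 3 share exactly the 2 values {N, P}; by pigeonhole those values go to them, so strike N, P from lane 7.
lane 5 and lane 6 between them cover only {M, Q} — a naked pair. Remove those values from lane 2, lane 7.
lane 7's domain is down to {R}, so lane 7 = R. Strike R from lane 2.
lane 2's domain is down to {O}, so lane 2 = O.
Determined: lane 2=O, lane 7=R. The other lanes each still have more than one consistent value. That makes 2.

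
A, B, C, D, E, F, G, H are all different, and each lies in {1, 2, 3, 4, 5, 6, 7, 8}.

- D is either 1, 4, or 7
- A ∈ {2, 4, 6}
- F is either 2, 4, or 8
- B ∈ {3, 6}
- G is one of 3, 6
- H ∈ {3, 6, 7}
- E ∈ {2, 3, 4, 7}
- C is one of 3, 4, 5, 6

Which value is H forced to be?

7

The 8 variables together cover exactly {1, 2, 3, 4, 5, 6, 7, 8} — 8 values for 8 variables — and 1 appears only in D's list, so D = 1.
The 7 still-open variables together cover exactly {2, 3, 4, 5, 6, 7, 8} — 7 values for 7 variables — and 5 appears only in C's list, so C = 5.
The 6 still-open variables together cover exactly {2, 3, 4, 6, 7, 8} — 6 values for 6 variables — and 8 appears only in F's list, so F = 8.
B and G share exactly the 2 values {3, 6}; by pigeonhole those values go to them, so strike 3, 6 from A, E, H.
So H = 7.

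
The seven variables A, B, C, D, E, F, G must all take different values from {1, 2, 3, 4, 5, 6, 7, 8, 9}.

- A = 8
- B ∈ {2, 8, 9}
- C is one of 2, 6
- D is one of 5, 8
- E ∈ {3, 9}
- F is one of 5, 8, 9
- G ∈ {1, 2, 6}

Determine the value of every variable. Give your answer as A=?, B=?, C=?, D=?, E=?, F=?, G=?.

A has just one choice, so A = 8. Remove 8 from B, D, F.
D must be 5 (only option left). Remove 5 from F.
F's domain is down to {9}, so F = 9. Eliminate 9 elsewhere: B, E.
That leaves B = 2. Remove 2 from C, G.
C must be 6 (only option left). Remove 6 from G.
E's domain is down to {3}, so E = 3.
G must be 1 (only option left).

A=8, B=2, C=6, D=5, E=3, F=9, G=1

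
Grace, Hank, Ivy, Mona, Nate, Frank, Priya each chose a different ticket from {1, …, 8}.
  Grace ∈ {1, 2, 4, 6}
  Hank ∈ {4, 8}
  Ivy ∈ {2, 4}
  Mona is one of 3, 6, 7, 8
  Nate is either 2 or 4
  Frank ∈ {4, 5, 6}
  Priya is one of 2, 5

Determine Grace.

Ivy and Nate between them cover only {2, 4} — a naked pair. Remove those values from Grace, Hank, Frank, Priya.
Hank has just one choice, so Hank = 8. Strike 8 from Mona.
Priya's domain is down to {5}, so Priya = 5. So Frank can't be 5.
Frank has just one choice, so Frank = 6. So Grace, Mona can't be 6.
So Grace = 1.

1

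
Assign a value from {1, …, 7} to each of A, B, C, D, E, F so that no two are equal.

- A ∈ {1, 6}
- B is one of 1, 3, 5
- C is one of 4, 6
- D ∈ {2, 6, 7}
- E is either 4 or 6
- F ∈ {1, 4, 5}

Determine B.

3

C and E share exactly the 2 values {4, 6}; by pigeonhole those values go to them, so strike 4, 6 from A, D, F.
That leaves A = 1. Eliminate 1 elsewhere: B, F.
F has just one choice, so F = 5. So B can't be 5.
So B = 3.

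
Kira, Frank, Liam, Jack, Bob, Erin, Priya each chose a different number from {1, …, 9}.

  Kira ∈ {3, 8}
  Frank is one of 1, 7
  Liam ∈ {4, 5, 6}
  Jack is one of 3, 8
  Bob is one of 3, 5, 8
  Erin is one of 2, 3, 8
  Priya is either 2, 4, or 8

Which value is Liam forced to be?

6

Kira and Jack between them cover only {3, 8} — a naked pair. Remove those values from Bob, Erin, Priya.
Bob must be 5 (only option left). Remove 5 from Liam.
Erin's domain is down to {2}, so Erin = 2. Strike 2 from Priya.
Priya's domain is down to {4}, so Priya = 4. Eliminate 4 elsewhere: Liam.
So Liam = 6.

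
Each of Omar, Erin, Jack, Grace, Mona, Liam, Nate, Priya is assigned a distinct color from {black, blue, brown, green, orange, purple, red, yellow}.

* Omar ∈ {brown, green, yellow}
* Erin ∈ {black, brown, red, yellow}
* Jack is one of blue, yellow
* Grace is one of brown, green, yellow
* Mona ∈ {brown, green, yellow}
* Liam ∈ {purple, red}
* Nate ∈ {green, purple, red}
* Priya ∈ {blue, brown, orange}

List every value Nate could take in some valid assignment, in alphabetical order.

purple, red

The 8 variables draw from only 8 values {black, blue, brown, green, orange, purple, red, yellow}, so each is used; only Erin can be black, hence Erin = black.
The 7 still-open variables draw from only 7 values {blue, brown, green, orange, purple, red, yellow}, so each is used; only Priya can be orange, hence Priya = orange.
The 6 still-open variables together cover exactly {blue, brown, green, purple, red, yellow} — 6 values for 6 variables — and blue appears only in Jack's list, so Jack = blue.
The 3 variables Omar, Grace, Mona are confined to {brown, green, yellow}, which locks those values in; drop them from Nate.
No further eliminations apply; Nate can still be any of purple, red.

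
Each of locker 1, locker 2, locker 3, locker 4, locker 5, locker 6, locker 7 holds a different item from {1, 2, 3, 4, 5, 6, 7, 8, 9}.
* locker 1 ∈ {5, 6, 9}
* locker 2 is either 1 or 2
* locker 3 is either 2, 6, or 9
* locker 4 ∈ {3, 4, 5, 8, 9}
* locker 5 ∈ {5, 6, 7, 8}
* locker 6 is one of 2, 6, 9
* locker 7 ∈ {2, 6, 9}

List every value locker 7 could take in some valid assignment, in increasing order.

2, 6, 9

The 3 variables locker 3, locker 6, locker 7 are confined to {2, 6, 9}, which locks those values in; drop them from locker 1, locker 2, locker 4, locker 5.
That leaves locker 1 = 5. Strike 5 from locker 4, locker 5.
That leaves locker 2 = 1.
No further eliminations apply; locker 7 can still be any of 2, 6, 9.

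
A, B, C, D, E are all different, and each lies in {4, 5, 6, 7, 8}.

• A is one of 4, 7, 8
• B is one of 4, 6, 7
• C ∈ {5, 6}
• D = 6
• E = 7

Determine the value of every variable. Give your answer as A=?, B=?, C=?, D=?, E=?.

A=8, B=4, C=5, D=6, E=7

D's domain is down to {6}, so D = 6. Strike 6 from B, C.
That leaves E = 7. Eliminate 7 elsewhere: A, B.
B has just one choice, so B = 4. Eliminate 4 elsewhere: A.
That leaves C = 5.
A has just one choice, so A = 8.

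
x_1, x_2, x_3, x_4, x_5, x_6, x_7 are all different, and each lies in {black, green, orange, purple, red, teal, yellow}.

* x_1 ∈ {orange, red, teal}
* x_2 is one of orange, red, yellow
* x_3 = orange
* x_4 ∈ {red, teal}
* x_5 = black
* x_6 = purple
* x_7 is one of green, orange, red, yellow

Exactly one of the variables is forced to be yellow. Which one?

x_3's domain is down to {orange}, so x_3 = orange. Strike orange from x_1, x_2, x_7.
x_5 has just one choice, so x_5 = black.
That leaves x_6 = purple.
The 4 still-open variables together cover exactly {green, red, teal, yellow} — 4 values for 4 variables — and green appears only in x_7's list, so x_7 = green.
The 3 still-open variables together cover exactly {red, teal, yellow} — 3 values for 3 variables — and yellow appears only in x_2's list, so x_2 = yellow.

x_2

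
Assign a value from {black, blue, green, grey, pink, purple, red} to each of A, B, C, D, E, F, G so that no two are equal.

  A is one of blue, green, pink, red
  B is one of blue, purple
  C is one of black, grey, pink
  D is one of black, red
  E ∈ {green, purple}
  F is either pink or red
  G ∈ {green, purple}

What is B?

The 7 variables together cover exactly {black, blue, green, grey, pink, purple, red} — 7 values for 7 variables — and grey appears only in C's list, so C = grey.
The 6 still-open variables together cover exactly {black, blue, green, pink, purple, red} — 6 values for 6 variables — and black appears only in D's list, so D = black.
E and G share exactly the 2 values {green, purple}; by pigeonhole those values go to them, so strike green, purple from A, B.
So B = blue.

blue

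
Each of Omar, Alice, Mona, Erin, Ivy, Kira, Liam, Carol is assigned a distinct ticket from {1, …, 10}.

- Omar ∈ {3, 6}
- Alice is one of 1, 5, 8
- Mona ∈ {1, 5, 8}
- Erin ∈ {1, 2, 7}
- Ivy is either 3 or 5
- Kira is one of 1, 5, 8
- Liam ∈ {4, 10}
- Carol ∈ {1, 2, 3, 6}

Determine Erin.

7

The 3 variables Alice, Mona, Kira are confined to {1, 5, 8}, which locks those values in; drop them from Erin, Ivy, Carol.
Ivy has just one choice, so Ivy = 3. Strike 3 from Omar, Carol.
That leaves Omar = 6. Remove 6 from Carol.
Carol must be 2 (only option left). Remove 2 from Erin.
So Erin = 7.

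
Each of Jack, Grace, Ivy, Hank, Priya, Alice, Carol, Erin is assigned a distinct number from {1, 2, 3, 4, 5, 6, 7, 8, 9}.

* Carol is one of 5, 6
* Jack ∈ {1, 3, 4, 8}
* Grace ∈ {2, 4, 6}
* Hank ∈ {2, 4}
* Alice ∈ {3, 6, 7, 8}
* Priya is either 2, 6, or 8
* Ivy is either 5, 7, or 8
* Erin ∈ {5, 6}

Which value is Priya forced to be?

8

The 8 variables together cover exactly {1, 2, 3, 4, 5, 6, 7, 8} — 8 values for 8 variables — and 1 appears only in Jack's list, so Jack = 1.
The 7 still-open variables draw from only 7 values {2, 3, 4, 5, 6, 7, 8}, so each is used; only Alice can be 3, hence Alice = 3.
The 6 still-open variables together cover exactly {2, 4, 5, 6, 7, 8} — 6 values for 6 variables — and 7 appears only in Ivy's list, so Ivy = 7.
Among the 5 still-open variables, 8 fits only Priya (and all 5 values in {2, 4, 5, 6, 8} must be used), so Priya = 8.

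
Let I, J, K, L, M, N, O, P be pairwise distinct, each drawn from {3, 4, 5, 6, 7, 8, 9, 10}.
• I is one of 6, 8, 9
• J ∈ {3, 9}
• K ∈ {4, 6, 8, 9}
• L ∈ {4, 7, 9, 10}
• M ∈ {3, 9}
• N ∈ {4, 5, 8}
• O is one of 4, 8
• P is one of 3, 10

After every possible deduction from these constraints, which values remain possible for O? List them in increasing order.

Among the 8 variables, 5 fits only N (and all 8 values in {3, 4, 5, 6, 7, 8, 9, 10} must be used), so N = 5.
The 7 still-open variables together cover exactly {3, 4, 6, 7, 8, 9, 10} — 7 values for 7 variables — and 7 appears only in L's list, so L = 7.
The 6 still-open variables together cover exactly {3, 4, 6, 8, 9, 10} — 6 values for 6 variables — and 10 appears only in P's list, so P = 10.
J and M share exactly the 2 values {3, 9}; by pigeonhole those values go to them, so strike 3, 9 from I, K.
No further eliminations apply; O can still be any of 4, 8.

4, 8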